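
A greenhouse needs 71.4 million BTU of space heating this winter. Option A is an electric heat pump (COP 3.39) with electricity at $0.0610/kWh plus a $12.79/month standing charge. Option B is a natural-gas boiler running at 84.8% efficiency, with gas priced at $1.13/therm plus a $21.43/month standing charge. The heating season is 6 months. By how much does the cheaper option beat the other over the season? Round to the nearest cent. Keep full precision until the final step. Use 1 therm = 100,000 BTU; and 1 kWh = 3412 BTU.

$626.73

Heat load = 71.4 × 10⁶ BTU = 71,400,000 BTU
Gas: input = 71,400,000 / 0.848 = 84,198,113 BTU = 842 therm → 842 × $1.13 = $951.44; + 6 × $21.43 standing = $1,080.02
Heat pump: 71,400,000 BTU / 3412 = 20,930 kWh heat; / 3.39 = 6,173 kWh in → × $0.0610 = $376.55; + 6 × $12.79 standing = $453.29
Difference = |$1,080.02 − $453.29| = $626.73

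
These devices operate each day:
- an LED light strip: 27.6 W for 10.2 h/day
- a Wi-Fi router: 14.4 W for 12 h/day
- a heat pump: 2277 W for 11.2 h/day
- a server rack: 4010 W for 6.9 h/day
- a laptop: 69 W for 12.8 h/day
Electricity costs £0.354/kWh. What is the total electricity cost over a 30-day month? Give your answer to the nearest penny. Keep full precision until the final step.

£578.88

LED light strip: 27.6 W × 10.2 h × 30 d = 8,446 Wh = 8.446 kWh
Wi-Fi router: 14.4 W × 12 h × 30 d = 5,184 Wh = 5.184 kWh
heat pump: 2277 W × 11.2 h × 30 d = 765,072 Wh = 765.1 kWh
server rack: 4010 W × 6.9 h × 30 d = 830,070 Wh = 830.1 kWh
laptop: 69 W × 12.8 h × 30 d = 26,496 Wh = 26.5 kWh
Total energy = 8.446 + 5.184 + 765.1 + 830.1 + 26.5 = 1,635 kWh
Cost = 1,635 kWh × £0.354 = £578.88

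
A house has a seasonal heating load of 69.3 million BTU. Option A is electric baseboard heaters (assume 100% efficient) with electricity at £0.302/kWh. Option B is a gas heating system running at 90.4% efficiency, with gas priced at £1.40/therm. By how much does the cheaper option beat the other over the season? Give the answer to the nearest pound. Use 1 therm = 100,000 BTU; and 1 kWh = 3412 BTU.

£5061

Heat load = 69.3 × 10⁶ BTU = 69,300,000 BTU
Gas: input = 69,300,000 / 0.904 = 76,659,292 BTU = 766.6 therm → 766.6 × £1.40 = £1,073.23
Electric: 69,300,000 BTU / 3412 = 20,310 kWh → × £0.302 = £6,133.82
Difference = |£1,073.23 − £6,133.82| = £5,060.59 ≈ £5061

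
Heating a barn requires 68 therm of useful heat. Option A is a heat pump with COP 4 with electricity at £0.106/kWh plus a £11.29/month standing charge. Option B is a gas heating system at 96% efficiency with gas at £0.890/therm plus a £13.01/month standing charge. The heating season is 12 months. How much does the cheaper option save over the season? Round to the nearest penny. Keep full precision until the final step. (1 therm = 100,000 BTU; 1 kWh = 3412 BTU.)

£30.87

Heat load = 68 therm × 100,000 = 6,800,000 BTU
Gas: input = 6,800,000 / 0.96 = 7,083,333 BTU = 70.83 therm → 70.83 × £0.890 = £63.04; + 12 × £13.01 standing = £219.16
Heat pump: 6,800,000 BTU / 3412 = 1,993 kWh heat; / 4 = 498.2 kWh in → × £0.106 = £52.81; + 12 × £11.29 standing = £188.29
Difference = |£219.16 − £188.29| = £30.87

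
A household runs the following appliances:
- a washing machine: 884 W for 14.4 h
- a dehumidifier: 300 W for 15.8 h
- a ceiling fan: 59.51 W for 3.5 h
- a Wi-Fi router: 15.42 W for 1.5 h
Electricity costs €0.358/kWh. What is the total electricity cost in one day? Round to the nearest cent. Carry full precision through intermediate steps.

€6.34

washing machine: 884 W × 14.4 h = 12,730 Wh = 12.73 kWh
dehumidifier: 300 W × 15.8 h = 4,740 Wh = 4.74 kWh
ceiling fan: 59.51 W × 3.5 h = 208 Wh = 0.2083 kWh
Wi-Fi router: 15.42 W × 1.5 h = 23 Wh = 0.02313 kWh
Total energy = 12.73 + 4.74 + 0.2083 + 0.02313 = 17.7 kWh
Cost = 17.7 kWh × €0.358 = €6.34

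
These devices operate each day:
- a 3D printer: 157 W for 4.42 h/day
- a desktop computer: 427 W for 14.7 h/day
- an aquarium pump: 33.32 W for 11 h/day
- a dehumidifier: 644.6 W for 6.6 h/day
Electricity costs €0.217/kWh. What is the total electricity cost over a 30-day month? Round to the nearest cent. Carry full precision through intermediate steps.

3D printer: 157 W × 4.42 h × 30 d = 20,818 Wh = 20.82 kWh
desktop computer: 427 W × 14.7 h × 30 d = 188,307 Wh = 188.3 kWh
aquarium pump: 33.32 W × 11 h × 30 d = 10,996 Wh = 11 kWh
dehumidifier: 644.6 W × 6.6 h × 30 d = 127,631 Wh = 127.6 kWh
Total energy = 20.82 + 188.3 + 11 + 127.6 = 347.8 kWh
Cost = 347.8 kWh × €0.217 = €75.46

€75.46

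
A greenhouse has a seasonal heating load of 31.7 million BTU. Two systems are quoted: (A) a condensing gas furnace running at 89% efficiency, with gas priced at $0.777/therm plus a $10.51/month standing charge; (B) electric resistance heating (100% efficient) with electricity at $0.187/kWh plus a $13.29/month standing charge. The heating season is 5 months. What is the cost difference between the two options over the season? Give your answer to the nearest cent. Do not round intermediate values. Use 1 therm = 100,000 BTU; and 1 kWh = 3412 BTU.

Heat load = 31.7 × 10⁶ BTU = 31,700,000 BTU
Gas: input = 31,700,000 / 0.89 = 35,617,978 BTU = 356.2 therm → 356.2 × $0.777 = $276.75; + 5 × $10.51 standing = $329.30
Electric: 31,700,000 BTU / 3412 = 9,291 kWh → × $0.187 = $1,737.37; + 5 × $13.29 standing = $1,803.82
Difference = |$329.30 − $1,803.82| = $1,474.52

$1474.52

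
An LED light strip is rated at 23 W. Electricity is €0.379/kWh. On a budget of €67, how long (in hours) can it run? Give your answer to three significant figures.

7690 h

Energy budget = €67 / €0.379 per kWh = 176.8 kWh = 176,781 Wh
Runtime = 176,781 Wh / 23 W = 7,686 h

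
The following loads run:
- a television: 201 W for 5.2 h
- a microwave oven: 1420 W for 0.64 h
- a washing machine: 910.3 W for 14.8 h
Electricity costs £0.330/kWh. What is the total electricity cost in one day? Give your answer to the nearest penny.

£5.09

television: 201 W × 5.2 h = 1,045 Wh = 1.045 kWh
microwave oven: 1420 W × 0.64 h = 909 Wh = 0.9088 kWh
washing machine: 910.3 W × 14.8 h = 13,472 Wh = 13.47 kWh
Total energy = 1.045 + 0.9088 + 13.47 = 15.43 kWh
Cost = 15.43 kWh × £0.330 = £5.09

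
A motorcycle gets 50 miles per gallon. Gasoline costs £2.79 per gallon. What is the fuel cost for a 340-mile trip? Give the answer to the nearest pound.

£19

Fuel = 340 mi / 50 mpg = 6.8 gal
Cost = 6.8 gal × £2.79/gal = £18.97 ≈ £19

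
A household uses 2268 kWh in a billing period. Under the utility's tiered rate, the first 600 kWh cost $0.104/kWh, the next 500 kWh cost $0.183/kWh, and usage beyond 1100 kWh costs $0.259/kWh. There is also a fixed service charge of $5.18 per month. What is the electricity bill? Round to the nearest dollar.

First 600 kWh × $0.104 = $62.40
Next 500 kWh × $0.183 = $91.50
Remaining 1168 kWh × $0.259 = $302.51
Energy charge = $456.41; + service $5.18 = $461.59 ≈ $462

$462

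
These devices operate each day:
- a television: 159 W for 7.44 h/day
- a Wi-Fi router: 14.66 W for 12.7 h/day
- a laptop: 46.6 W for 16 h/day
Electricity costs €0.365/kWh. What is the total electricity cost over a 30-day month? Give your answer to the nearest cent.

€23.16

television: 159 W × 7.44 h × 30 d = 35,489 Wh = 35.49 kWh
Wi-Fi router: 14.66 W × 12.7 h × 30 d = 5,585 Wh = 5.585 kWh
laptop: 46.6 W × 16 h × 30 d = 22,368 Wh = 22.37 kWh
Total energy = 35.49 + 5.585 + 22.37 = 63.44 kWh
Cost = 63.44 kWh × €0.365 = €23.16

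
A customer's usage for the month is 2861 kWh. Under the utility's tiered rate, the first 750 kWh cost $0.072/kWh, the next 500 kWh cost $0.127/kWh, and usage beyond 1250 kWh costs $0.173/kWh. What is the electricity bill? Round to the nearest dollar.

$396

First 750 kWh × $0.072 = $54.00
Next 500 kWh × $0.127 = $63.50
Remaining 1611 kWh × $0.173 = $278.70
Total = $396.20 ≈ $396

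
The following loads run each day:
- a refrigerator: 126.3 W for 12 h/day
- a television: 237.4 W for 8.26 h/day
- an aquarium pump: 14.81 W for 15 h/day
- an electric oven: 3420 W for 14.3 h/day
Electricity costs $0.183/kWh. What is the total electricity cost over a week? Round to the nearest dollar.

refrigerator: 126.3 W × 12 h × 7 d = 10,609 Wh = 10.61 kWh
television: 237.4 W × 8.26 h × 7 d = 13,726 Wh = 13.73 kWh
aquarium pump: 14.81 W × 15 h × 7 d = 1,555 Wh = 1.555 kWh
electric oven: 3420 W × 14.3 h × 7 d = 342,342 Wh = 342.3 kWh
Total energy = 10.61 + 13.73 + 1.555 + 342.3 = 368.2 kWh
Cost = 368.2 kWh × $0.183 = $67.39 ≈ $67

$67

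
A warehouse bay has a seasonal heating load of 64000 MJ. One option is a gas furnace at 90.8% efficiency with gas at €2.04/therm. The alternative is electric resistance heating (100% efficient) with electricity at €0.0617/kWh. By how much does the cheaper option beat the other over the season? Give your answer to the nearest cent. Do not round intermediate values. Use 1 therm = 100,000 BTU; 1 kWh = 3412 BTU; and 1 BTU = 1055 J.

€265.93

Heat load = 64000 MJ = 64,000,000,000 J / 1055 = 60,663,507 BTU
Gas: input = 60,663,507 / 0.908 = 66,810,030 BTU = 668.1 therm → 668.1 × €2.04 = €1,362.92
Electric: 60,663,507 BTU / 3412 = 17,780 kWh → × €0.0617 = €1,096.99
Difference = |€1,362.92 − €1,096.99| = €265.93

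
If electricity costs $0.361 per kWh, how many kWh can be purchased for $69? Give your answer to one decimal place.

$69 / $0.361 per kWh = 191.1 kWh

191.1 kWh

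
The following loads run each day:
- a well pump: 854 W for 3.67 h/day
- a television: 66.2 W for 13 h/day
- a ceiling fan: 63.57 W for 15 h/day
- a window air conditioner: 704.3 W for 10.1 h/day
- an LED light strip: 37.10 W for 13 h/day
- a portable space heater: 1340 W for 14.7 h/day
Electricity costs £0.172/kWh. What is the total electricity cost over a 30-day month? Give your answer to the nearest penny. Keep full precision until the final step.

well pump: 854 W × 3.67 h × 30 d = 94,025 Wh = 94.03 kWh
television: 66.2 W × 13 h × 30 d = 25,818 Wh = 25.82 kWh
ceiling fan: 63.57 W × 15 h × 30 d = 28,606 Wh = 28.61 kWh
window air conditioner: 704.3 W × 10.1 h × 30 d = 213,403 Wh = 213.4 kWh
LED light strip: 37.10 W × 13 h × 30 d = 14,469 Wh = 14.47 kWh
portable space heater: 1340 W × 14.7 h × 30 d = 590,940 Wh = 590.9 kWh
Total energy = 94.03 + 25.82 + 28.61 + 213.4 + 14.47 + 590.9 = 967.3 kWh
Cost = 967.3 kWh × £0.172 = £166.37

£166.37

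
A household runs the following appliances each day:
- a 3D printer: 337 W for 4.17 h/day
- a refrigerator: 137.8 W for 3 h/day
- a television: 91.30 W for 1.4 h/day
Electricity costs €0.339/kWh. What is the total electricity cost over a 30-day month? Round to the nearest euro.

3D printer: 337 W × 4.17 h × 30 d = 42,159 Wh = 42.16 kWh
refrigerator: 137.8 W × 3 h × 30 d = 12,402 Wh = 12.4 kWh
television: 91.30 W × 1.4 h × 30 d = 3,835 Wh = 3.835 kWh
Total energy = 42.16 + 12.4 + 3.835 = 58.4 kWh
Cost = 58.4 kWh × €0.339 = €19.80 ≈ €20

€20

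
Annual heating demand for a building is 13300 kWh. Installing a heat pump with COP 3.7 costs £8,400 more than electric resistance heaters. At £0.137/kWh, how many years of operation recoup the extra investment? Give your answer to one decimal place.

Resistance: 13300 kWh × £0.137 = £1,822.10/yr
Heat pump: 13300 / 3.7 = 3595 kWh in → × £0.137 = £492.46/yr
Annual savings = £1,329.64
Payback = £8,400 / £1,329.64 = 6.32 years

6.3 years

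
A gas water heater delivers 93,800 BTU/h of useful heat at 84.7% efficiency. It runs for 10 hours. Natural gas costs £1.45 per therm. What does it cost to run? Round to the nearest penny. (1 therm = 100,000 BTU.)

£16.06

Heat delivered = 93,800 BTU/h × 10 h = 938,000 BTU
Gas input = 938,000 / 0.847 = 1,107,438 BTU
= 1,107,438 / 100,000 = 11.07 therm
Cost = 11.07 × £1.45/therm = £16.06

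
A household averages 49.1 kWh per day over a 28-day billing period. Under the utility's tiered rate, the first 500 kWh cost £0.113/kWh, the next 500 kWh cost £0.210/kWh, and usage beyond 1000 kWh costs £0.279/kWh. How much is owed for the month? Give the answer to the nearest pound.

Usage = 49.1 kWh/day × 28 days = 1374.8 kWh
First 500 kWh × £0.113 = £56.50
Next 500 kWh × £0.210 = £105.00
Remaining 374.8 kWh × £0.279 = £104.57
Total = £266.07 ≈ £266

£266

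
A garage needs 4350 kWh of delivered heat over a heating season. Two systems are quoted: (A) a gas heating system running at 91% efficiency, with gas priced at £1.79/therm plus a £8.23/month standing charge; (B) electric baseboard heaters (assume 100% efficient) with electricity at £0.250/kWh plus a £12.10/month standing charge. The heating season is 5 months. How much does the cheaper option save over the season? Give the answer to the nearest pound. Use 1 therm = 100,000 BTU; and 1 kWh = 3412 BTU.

£815

Heat load = 4350 kWh × 3412 = 14,842,200 BTU
Gas: input = 14,842,200 / 0.91 = 16,310,110 BTU = 163.1 therm → 163.1 × £1.79 = £291.95; + 5 × £8.23 standing = £333.10
Electric: 14,842,200 BTU / 3412 = 4,350 kWh → × £0.250 = £1,087.50; + 5 × £12.10 standing = £1,148.00
Difference = |£333.10 − £1,148.00| = £814.90 ≈ £815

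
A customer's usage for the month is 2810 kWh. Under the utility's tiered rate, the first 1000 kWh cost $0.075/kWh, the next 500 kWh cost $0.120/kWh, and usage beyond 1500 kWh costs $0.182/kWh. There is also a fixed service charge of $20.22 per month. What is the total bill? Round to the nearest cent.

$393.64

First 1000 kWh × $0.075 = $75.00
Next 500 kWh × $0.120 = $60.00
Remaining 1310 kWh × $0.182 = $238.42
Energy charge = $373.42; + service $20.22 = $393.64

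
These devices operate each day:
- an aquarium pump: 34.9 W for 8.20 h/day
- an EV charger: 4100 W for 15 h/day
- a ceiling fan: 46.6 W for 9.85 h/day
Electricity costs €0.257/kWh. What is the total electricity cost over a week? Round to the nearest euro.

aquarium pump: 34.9 W × 8.20 h × 7 d = 2,003 Wh = 2.003 kWh
EV charger: 4100 W × 15 h × 7 d = 430,500 Wh = 430.5 kWh
ceiling fan: 46.6 W × 9.85 h × 7 d = 3,213 Wh = 3.213 kWh
Total energy = 2.003 + 430.5 + 3.213 = 435.7 kWh
Cost = 435.7 kWh × €0.257 = €111.98 ≈ €112

€112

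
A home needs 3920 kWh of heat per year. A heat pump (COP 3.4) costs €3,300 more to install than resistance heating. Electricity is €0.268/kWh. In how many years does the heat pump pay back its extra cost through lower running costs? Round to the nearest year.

Resistance: 3920 kWh × €0.268 = €1,050.56/yr
Heat pump: 3920 / 3.4 = 1153 kWh in → × €0.268 = €308.99/yr
Annual savings = €741.57
Payback = €3,300 / €741.57 = 4.45 years

4 years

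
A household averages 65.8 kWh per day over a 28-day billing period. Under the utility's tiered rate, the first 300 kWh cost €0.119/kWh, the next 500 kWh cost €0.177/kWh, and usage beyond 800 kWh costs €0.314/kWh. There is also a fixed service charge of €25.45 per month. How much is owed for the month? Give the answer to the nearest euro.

€477

Usage = 65.8 kWh/day × 28 days = 1842.4 kWh
First 300 kWh × €0.119 = €35.70
Next 500 kWh × €0.177 = €88.50
Remaining 1042.4 kWh × €0.314 = €327.31
Energy charge = €451.51; + service €25.45 = €476.96 ≈ €477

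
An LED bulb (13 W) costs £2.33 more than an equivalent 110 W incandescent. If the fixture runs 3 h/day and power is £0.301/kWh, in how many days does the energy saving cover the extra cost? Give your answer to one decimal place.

26.6 days

Power saved = 110 − 13 = 97 W
Daily energy saved = 97 W × 3 h = 291 Wh = 0.291 kWh
Daily savings = 0.291 × £0.301 = £0.0876
Payback = £2.33 / £0.0876 per day = 26.6 days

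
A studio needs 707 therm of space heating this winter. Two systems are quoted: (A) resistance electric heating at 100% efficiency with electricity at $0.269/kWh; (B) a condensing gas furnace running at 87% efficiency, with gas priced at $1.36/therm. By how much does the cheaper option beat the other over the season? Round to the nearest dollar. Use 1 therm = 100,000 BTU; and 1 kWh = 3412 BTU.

$4469

Heat load = 707 therm × 100,000 = 70,700,000 BTU
Gas: input = 70,700,000 / 0.87 = 81,264,368 BTU = 812.6 therm → 812.6 × $1.36 = $1,105.20
Electric: 70,700,000 BTU / 3412 = 20,720 kWh → × $0.269 = $5,573.94
Difference = |$1,105.20 − $5,573.94| = $4,468.75 ≈ $4469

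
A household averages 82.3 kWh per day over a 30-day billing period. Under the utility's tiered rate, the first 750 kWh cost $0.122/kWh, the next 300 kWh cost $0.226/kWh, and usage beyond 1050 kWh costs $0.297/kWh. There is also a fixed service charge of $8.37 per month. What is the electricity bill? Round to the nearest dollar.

$589

Usage = 82.3 kWh/day × 30 days = 2469 kWh
First 750 kWh × $0.122 = $91.50
Next 300 kWh × $0.226 = $67.80
Remaining 1419 kWh × $0.297 = $421.44
Energy charge = $580.74; + service $8.37 = $589.11 ≈ $589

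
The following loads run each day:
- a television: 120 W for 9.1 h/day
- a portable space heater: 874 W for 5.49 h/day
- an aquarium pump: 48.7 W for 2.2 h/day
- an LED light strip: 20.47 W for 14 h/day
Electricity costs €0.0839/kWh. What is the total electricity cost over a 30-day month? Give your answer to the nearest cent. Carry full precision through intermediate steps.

television: 120 W × 9.1 h × 30 d = 32,760 Wh = 32.76 kWh
portable space heater: 874 W × 5.49 h × 30 d = 143,948 Wh = 143.9 kWh
aquarium pump: 48.7 W × 2.2 h × 30 d = 3,214 Wh = 3.214 kWh
LED light strip: 20.47 W × 14 h × 30 d = 8,597 Wh = 8.597 kWh
Total energy = 32.76 + 143.9 + 3.214 + 8.597 = 188.5 kWh
Cost = 188.5 kWh × €0.0839 = €15.82

€15.82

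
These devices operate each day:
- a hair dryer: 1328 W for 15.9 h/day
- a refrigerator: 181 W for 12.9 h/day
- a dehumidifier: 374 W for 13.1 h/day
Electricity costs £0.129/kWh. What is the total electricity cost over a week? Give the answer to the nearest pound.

hair dryer: 1328 W × 15.9 h × 7 d = 147,806 Wh = 147.8 kWh
refrigerator: 181 W × 12.9 h × 7 d = 16,344 Wh = 16.34 kWh
dehumidifier: 374 W × 13.1 h × 7 d = 34,296 Wh = 34.3 kWh
Total energy = 147.8 + 16.34 + 34.3 = 198.4 kWh
Cost = 198.4 kWh × £0.129 = £25.60 ≈ £26

£26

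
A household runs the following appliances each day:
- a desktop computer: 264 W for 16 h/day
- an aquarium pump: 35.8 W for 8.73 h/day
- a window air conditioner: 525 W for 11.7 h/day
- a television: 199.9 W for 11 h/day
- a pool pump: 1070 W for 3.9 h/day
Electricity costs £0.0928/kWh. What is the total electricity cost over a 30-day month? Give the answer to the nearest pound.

desktop computer: 264 W × 16 h × 30 d = 126,720 Wh = 126.7 kWh
aquarium pump: 35.8 W × 8.73 h × 30 d = 9,376 Wh = 9.376 kWh
window air conditioner: 525 W × 11.7 h × 30 d = 184,275 Wh = 184.3 kWh
television: 199.9 W × 11 h × 30 d = 65,967 Wh = 65.97 kWh
pool pump: 1070 W × 3.9 h × 30 d = 125,190 Wh = 125.2 kWh
Total energy = 126.7 + 9.376 + 184.3 + 65.97 + 125.2 = 511.5 kWh
Cost = 511.5 kWh × £0.0928 = £47.47 ≈ £47

£47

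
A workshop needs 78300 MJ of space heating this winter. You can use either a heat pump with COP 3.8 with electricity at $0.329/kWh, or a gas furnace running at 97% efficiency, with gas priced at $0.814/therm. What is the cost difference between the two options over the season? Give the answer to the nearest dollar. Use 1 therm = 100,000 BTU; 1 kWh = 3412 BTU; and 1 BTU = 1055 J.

$1260

Heat load = 78300 MJ = 78,300,000,000 J / 1055 = 74,218,009 BTU
Gas: input = 74,218,009 / 0.97 = 76,513,412 BTU = 765.1 therm → 765.1 × $0.814 = $622.82
Heat pump: 74,218,009 BTU / 3412 = 21,750 kWh heat; / 3.8 = 5,724 kWh in → × $0.329 = $1,883.27
Difference = |$622.82 − $1,883.27| = $1,260.45 ≈ $1260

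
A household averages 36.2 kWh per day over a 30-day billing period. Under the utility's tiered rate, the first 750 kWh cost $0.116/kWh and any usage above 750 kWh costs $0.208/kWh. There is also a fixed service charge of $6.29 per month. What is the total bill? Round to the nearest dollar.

Usage = 36.2 kWh/day × 30 days = 1086 kWh
First 750 kWh × $0.116 = $87.00
Remaining 336 kWh × $0.208 = $69.89
Energy charge = $156.89; + service $6.29 = $163.18 ≈ $163

$163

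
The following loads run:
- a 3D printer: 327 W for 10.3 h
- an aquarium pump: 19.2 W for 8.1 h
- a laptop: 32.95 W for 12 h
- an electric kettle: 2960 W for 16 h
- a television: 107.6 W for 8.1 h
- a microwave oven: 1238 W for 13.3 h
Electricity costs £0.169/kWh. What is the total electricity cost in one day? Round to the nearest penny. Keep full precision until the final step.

£11.60

3D printer: 327 W × 10.3 h = 3,368 Wh = 3.368 kWh
aquarium pump: 19.2 W × 8.1 h = 156 Wh = 0.1555 kWh
laptop: 32.95 W × 12 h = 395 Wh = 0.3954 kWh
electric kettle: 2960 W × 16 h = 47,360 Wh = 47.36 kWh
television: 107.6 W × 8.1 h = 872 Wh = 0.8716 kWh
microwave oven: 1238 W × 13.3 h = 16,465 Wh = 16.47 kWh
Total energy = 3.368 + 0.1555 + 0.3954 + 47.36 + 0.8716 + 16.47 = 68.62 kWh
Cost = 68.62 kWh × £0.169 = £11.60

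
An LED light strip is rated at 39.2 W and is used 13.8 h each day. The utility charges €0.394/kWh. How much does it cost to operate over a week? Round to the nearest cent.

Energy = 39.2 W × 13.8 h/day × 7 days = 3,787 Wh = 3.787 kWh
Cost = 3.787 kWh × €0.394/kWh = €1.49

€1.49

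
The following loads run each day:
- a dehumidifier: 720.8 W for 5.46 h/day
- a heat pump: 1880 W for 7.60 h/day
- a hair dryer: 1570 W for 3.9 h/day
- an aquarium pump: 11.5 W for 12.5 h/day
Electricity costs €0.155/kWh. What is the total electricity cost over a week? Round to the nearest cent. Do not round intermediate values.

dehumidifier: 720.8 W × 5.46 h × 7 d = 27,549 Wh = 27.55 kWh
heat pump: 1880 W × 7.60 h × 7 d = 100,016 Wh = 100 kWh
hair dryer: 1570 W × 3.9 h × 7 d = 42,861 Wh = 42.86 kWh
aquarium pump: 11.5 W × 12.5 h × 7 d = 1,006 Wh = 1.006 kWh
Total energy = 27.55 + 100 + 42.86 + 1.006 = 171.4 kWh
Cost = 171.4 kWh × €0.155 = €26.57

€26.57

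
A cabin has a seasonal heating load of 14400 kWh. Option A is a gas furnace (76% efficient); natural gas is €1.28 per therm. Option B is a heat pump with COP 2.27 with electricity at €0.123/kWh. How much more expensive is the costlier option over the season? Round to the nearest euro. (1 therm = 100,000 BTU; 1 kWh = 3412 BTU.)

Heat load = 14400 kWh × 3412 = 49,132,800 BTU
Gas: input = 49,132,800 / 0.76 = 64,648,421 BTU = 646.5 therm → 646.5 × €1.28 = €827.50
Heat pump: 49,132,800 BTU / 3412 = 14,400 kWh heat; / 2.27 = 6,344 kWh in → × €0.123 = €780.26
Difference = |€827.50 − €780.26| = €47.24 ≈ €47

€47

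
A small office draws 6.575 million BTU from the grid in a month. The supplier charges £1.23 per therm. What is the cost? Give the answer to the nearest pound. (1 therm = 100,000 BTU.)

£81

6.575 million BTU × (10 therm/million BTU) = 65.75 therm
Cost = 65.75 therm × £1.23/therm = £80.87 ≈ £81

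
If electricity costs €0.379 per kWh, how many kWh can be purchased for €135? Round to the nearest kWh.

356 kWh

€135 / €0.379 per kWh = 356.2 kWh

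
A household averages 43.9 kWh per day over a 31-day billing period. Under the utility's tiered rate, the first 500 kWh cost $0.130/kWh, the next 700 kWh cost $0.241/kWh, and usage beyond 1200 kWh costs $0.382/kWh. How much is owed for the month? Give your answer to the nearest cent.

$295.16

Usage = 43.9 kWh/day × 31 days = 1360.9 kWh
First 500 kWh × $0.130 = $65.00
Next 700 kWh × $0.241 = $168.70
Remaining 160.9 kWh × $0.382 = $61.46
Total = $295.16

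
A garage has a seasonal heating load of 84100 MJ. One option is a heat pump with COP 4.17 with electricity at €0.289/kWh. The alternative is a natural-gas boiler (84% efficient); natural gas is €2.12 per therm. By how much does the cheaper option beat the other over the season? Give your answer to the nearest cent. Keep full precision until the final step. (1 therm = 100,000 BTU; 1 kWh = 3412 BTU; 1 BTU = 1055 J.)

Heat load = 84100 MJ = 84,100,000,000 J / 1055 = 79,715,640 BTU
Gas: input = 79,715,640 / 0.84 = 94,899,571 BTU = 949 therm → 949 × €2.12 = €2,011.87
Heat pump: 79,715,640 BTU / 3412 = 23,360 kWh heat; / 4.17 = 5,603 kWh in → × €0.289 = €1,619.18
Difference = |€2,011.87 − €1,619.18| = €392.69

€392.69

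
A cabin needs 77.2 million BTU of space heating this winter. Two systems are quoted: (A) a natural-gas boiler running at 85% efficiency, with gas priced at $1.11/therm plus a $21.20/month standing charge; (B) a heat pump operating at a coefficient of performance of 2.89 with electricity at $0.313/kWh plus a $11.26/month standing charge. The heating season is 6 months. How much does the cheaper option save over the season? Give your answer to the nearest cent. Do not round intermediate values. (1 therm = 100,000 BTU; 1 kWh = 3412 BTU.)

$1382.72

Heat load = 77.2 × 10⁶ BTU = 77,200,000 BTU
Gas: input = 77,200,000 / 0.85 = 90,823,529 BTU = 908.2 therm → 908.2 × $1.11 = $1,008.14; + 6 × $21.20 standing = $1,135.34
Heat pump: 77,200,000 BTU / 3412 = 22,630 kWh heat; / 2.89 = 7,829 kWh in → × $0.313 = $2,450.50; + 6 × $11.26 standing = $2,518.06
Difference = |$1,135.34 − $2,518.06| = $1,382.72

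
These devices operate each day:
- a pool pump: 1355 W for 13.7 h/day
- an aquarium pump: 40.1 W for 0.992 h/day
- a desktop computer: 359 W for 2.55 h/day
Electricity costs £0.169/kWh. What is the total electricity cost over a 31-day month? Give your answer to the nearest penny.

£102.26

pool pump: 1355 W × 13.7 h × 31 d = 575,468 Wh = 575.5 kWh
aquarium pump: 40.1 W × 0.992 h × 31 d = 1,233 Wh = 1.233 kWh
desktop computer: 359 W × 2.55 h × 31 d = 28,379 Wh = 28.38 kWh
Total energy = 575.5 + 1.233 + 28.38 = 605.1 kWh
Cost = 605.1 kWh × £0.169 = £102.26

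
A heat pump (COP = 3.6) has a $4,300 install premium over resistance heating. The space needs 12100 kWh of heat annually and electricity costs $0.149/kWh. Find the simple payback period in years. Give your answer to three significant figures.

Resistance: 12100 kWh × $0.149 = $1,802.90/yr
Heat pump: 12100 / 3.6 = 3361 kWh in → × $0.149 = $500.81/yr
Annual savings = $1,302.09
Payback = $4,300 / $1,302.09 = 3.3 years

3.30 years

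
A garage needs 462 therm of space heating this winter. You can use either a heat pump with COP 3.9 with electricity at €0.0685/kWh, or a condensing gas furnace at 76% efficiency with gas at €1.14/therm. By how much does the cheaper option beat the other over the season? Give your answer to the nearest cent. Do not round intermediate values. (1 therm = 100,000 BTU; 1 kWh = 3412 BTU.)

Heat load = 462 therm × 100,000 = 46,200,000 BTU
Gas: input = 46,200,000 / 0.76 = 60,789,474 BTU = 607.9 therm → 607.9 × €1.14 = €693.00
Heat pump: 46,200,000 BTU / 3412 = 13,540 kWh heat; / 3.9 = 3,472 kWh in → × €0.0685 = €237.83
Difference = |€693.00 − €237.83| = €455.17

€455.17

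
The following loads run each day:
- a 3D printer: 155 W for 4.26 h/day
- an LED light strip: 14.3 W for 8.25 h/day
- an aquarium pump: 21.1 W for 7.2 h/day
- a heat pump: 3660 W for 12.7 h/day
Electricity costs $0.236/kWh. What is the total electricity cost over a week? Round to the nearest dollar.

3D printer: 155 W × 4.26 h × 7 d = 4,622 Wh = 4.622 kWh
LED light strip: 14.3 W × 8.25 h × 7 d = 826 Wh = 0.8258 kWh
aquarium pump: 21.1 W × 7.2 h × 7 d = 1,063 Wh = 1.063 kWh
heat pump: 3660 W × 12.7 h × 7 d = 325,374 Wh = 325.4 kWh
Total energy = 4.622 + 0.8258 + 1.063 + 325.4 = 331.9 kWh
Cost = 331.9 kWh × $0.236 = $78.32 ≈ $78

$78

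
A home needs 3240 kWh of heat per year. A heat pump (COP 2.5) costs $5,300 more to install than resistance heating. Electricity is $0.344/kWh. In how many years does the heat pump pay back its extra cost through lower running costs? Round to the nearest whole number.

Resistance: 3240 kWh × $0.344 = $1,114.56/yr
Heat pump: 3240 / 2.5 = 1296 kWh in → × $0.344 = $445.82/yr
Annual savings = $668.74
Payback = $5,300 / $668.74 = 7.93 years

8 years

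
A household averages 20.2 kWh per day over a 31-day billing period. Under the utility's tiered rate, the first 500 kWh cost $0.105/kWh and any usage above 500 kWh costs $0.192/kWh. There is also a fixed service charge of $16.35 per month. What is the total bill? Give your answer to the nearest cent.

Usage = 20.2 kWh/day × 31 days = 626.2 kWh
First 500 kWh × $0.105 = $52.50
Remaining 126.2 kWh × $0.192 = $24.23
Energy charge = $76.73; + service $16.35 = $93.08

$93.08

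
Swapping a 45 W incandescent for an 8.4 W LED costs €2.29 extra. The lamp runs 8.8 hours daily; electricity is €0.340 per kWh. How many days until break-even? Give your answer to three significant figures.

20.9 days

Power saved = 45 − 8.4 = 36.6 W
Daily energy saved = 36.6 W × 8.8 h = 322.1 Wh = 0.32208 kWh
Daily savings = 0.32208 × €0.340 = €0.1095
Payback = €2.29 / €0.1095 per day = 20.91 days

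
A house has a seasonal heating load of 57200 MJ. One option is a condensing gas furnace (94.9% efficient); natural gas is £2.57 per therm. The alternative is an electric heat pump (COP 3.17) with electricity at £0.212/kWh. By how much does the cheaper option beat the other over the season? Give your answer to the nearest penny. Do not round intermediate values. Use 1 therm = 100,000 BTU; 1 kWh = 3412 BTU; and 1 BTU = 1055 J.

Heat load = 57200 MJ = 57,200,000,000 J / 1055 = 54,218,009 BTU
Gas: input = 54,218,009 / 0.949 = 57,131,728 BTU = 571.3 therm → 571.3 × £2.57 = £1,468.29
Heat pump: 54,218,009 BTU / 3412 = 15,890 kWh heat; / 3.17 = 5,013 kWh in → × £0.212 = £1,062.70
Difference = |£1,468.29 − £1,062.70| = £405.58

£405.58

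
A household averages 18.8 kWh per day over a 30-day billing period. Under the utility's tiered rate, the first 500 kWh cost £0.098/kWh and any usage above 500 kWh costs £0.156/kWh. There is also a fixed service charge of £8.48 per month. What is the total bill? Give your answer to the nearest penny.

£67.46

Usage = 18.8 kWh/day × 30 days = 564 kWh
First 500 kWh × £0.098 = £49.00
Remaining 64 kWh × £0.156 = £9.98
Energy charge = £58.98; + service £8.48 = £67.46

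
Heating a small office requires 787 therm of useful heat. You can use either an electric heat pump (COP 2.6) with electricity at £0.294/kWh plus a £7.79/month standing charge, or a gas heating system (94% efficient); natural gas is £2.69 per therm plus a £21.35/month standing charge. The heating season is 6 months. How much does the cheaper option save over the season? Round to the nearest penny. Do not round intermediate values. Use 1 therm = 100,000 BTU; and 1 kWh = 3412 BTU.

£274.67

Heat load = 787 therm × 100,000 = 78,700,000 BTU
Gas: input = 78,700,000 / 0.94 = 83,723,404 BTU = 837.2 therm → 837.2 × £2.69 = £2,252.16; + 6 × £21.35 standing = £2,380.26
Heat pump: 78,700,000 BTU / 3412 = 23,070 kWh heat; / 2.6 = 8,871 kWh in → × £0.294 = £2,608.19; + 6 × £7.79 standing = £2,654.93
Difference = |£2,380.26 − £2,654.93| = £274.67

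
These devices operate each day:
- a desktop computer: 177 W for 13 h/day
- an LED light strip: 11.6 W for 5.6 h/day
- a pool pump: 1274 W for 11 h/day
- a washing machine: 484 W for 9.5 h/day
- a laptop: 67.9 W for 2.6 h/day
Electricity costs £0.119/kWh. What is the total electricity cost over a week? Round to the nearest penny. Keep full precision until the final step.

£17.62

desktop computer: 177 W × 13 h × 7 d = 16,107 Wh = 16.11 kWh
LED light strip: 11.6 W × 5.6 h × 7 d = 455 Wh = 0.4547 kWh
pool pump: 1274 W × 11 h × 7 d = 98,098 Wh = 98.1 kWh
washing machine: 484 W × 9.5 h × 7 d = 32,186 Wh = 32.19 kWh
laptop: 67.9 W × 2.6 h × 7 d = 1,236 Wh = 1.236 kWh
Total energy = 16.11 + 0.4547 + 98.1 + 32.19 + 1.236 = 148.1 kWh
Cost = 148.1 kWh × £0.119 = £17.62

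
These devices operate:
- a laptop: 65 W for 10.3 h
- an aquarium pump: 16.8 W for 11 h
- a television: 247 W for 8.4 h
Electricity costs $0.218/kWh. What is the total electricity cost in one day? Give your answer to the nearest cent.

$0.64

laptop: 65 W × 10.3 h = 670 Wh = 0.6695 kWh
aquarium pump: 16.8 W × 11 h = 185 Wh = 0.1848 kWh
television: 247 W × 8.4 h = 2,075 Wh = 2.075 kWh
Total energy = 0.6695 + 0.1848 + 2.075 = 2.929 kWh
Cost = 2.929 kWh × $0.218 = $0.64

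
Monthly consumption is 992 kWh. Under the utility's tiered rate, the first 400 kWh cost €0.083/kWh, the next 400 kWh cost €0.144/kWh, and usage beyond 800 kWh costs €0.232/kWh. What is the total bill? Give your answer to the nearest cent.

€135.34

First 400 kWh × €0.083 = €33.20
Next 400 kWh × €0.144 = €57.60
Remaining 192 kWh × €0.232 = €44.54
Total = €135.34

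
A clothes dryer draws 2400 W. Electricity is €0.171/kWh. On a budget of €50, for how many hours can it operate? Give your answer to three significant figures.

Energy budget = €50 / €0.171 per kWh = 292.4 kWh = 292,398 Wh
Runtime = 292,398 Wh / 2400 W = 121.8 h

122 h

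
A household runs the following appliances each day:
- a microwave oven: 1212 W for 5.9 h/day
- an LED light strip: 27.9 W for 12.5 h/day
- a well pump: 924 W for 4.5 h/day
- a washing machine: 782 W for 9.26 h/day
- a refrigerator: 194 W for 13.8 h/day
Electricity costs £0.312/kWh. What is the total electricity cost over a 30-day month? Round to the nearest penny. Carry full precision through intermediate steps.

microwave oven: 1212 W × 5.9 h × 30 d = 214,524 Wh = 214.5 kWh
LED light strip: 27.9 W × 12.5 h × 30 d = 10,462 Wh = 10.46 kWh
well pump: 924 W × 4.5 h × 30 d = 124,740 Wh = 124.7 kWh
washing machine: 782 W × 9.26 h × 30 d = 217,240 Wh = 217.2 kWh
refrigerator: 194 W × 13.8 h × 30 d = 80,316 Wh = 80.32 kWh
Total energy = 214.5 + 10.46 + 124.7 + 217.2 + 80.32 = 647.3 kWh
Cost = 647.3 kWh × £0.312 = £201.95

£201.95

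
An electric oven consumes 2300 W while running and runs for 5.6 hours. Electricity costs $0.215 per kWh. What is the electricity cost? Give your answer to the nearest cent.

Energy = 2300 W × 5.6 h = 12,880 Wh = 12.88 kWh
Cost = 12.88 kWh × $0.215/kWh = $2.77

$2.77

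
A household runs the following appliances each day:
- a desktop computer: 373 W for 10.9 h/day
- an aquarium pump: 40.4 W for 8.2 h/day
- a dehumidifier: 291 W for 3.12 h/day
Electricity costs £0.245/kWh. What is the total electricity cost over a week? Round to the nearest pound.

desktop computer: 373 W × 10.9 h × 7 d = 28,460 Wh = 28.46 kWh
aquarium pump: 40.4 W × 8.2 h × 7 d = 2,319 Wh = 2.319 kWh
dehumidifier: 291 W × 3.12 h × 7 d = 6,355 Wh = 6.355 kWh
Total energy = 28.46 + 2.319 + 6.355 = 37.13 kWh
Cost = 37.13 kWh × £0.245 = £9.10 ≈ £9

£9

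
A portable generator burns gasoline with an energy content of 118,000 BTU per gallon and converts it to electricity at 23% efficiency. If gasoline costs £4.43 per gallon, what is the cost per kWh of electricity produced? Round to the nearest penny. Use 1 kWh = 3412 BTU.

Electrical output per gallon = 118,000 BTU × 0.23 / 3412 BTU/kWh = 7.954 kWh
Cost per kWh = £4.43 / 7.954 kWh = £0.557

£0.56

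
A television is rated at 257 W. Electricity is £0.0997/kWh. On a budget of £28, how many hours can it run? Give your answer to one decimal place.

Energy budget = £28 / £0.0997 per kWh = 280.8 kWh = 280,843 Wh
Runtime = 280,843 Wh / 257 W = 1,093 h

1092.8 h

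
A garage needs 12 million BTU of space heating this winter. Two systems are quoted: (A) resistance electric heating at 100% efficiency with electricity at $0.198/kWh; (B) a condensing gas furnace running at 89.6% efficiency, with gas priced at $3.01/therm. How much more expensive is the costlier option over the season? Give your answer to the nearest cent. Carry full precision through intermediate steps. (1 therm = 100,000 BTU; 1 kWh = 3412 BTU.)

Heat load = 12 × 10⁶ BTU = 12,000,000 BTU
Gas: input = 12,000,000 / 0.896 = 13,392,857 BTU = 133.9 therm → 133.9 × $3.01 = $403.12
Electric: 12,000,000 BTU / 3412 = 3,517 kWh → × $0.198 = $696.37
Difference = |$403.12 − $696.37| = $293.24

$293.24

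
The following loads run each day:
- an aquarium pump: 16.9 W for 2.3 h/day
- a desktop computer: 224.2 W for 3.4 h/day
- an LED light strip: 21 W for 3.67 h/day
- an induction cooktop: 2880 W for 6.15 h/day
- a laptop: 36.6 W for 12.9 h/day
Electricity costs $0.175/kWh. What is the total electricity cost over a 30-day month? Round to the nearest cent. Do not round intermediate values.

$100.08

aquarium pump: 16.9 W × 2.3 h × 30 d = 1,166 Wh = 1.166 kWh
desktop computer: 224.2 W × 3.4 h × 30 d = 22,868 Wh = 22.87 kWh
LED light strip: 21 W × 3.67 h × 30 d = 2,312 Wh = 2.312 kWh
induction cooktop: 2880 W × 6.15 h × 30 d = 531,360 Wh = 531.4 kWh
laptop: 36.6 W × 12.9 h × 30 d = 14,164 Wh = 14.16 kWh
Total energy = 1.166 + 22.87 + 2.312 + 531.4 + 14.16 = 571.9 kWh
Cost = 571.9 kWh × $0.175 = $100.08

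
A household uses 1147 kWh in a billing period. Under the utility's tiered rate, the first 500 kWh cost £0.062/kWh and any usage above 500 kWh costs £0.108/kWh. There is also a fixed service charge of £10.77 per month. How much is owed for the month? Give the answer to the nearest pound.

First 500 kWh × £0.062 = £31.00
Remaining 647 kWh × £0.108 = £69.88
Energy charge = £100.88; + service £10.77 = £111.65 ≈ £112

£112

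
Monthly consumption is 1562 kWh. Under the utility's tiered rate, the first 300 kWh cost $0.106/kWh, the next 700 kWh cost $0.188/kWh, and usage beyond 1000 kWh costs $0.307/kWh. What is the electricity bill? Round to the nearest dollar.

First 300 kWh × $0.106 = $31.80
Next 700 kWh × $0.188 = $131.60
Remaining 562 kWh × $0.307 = $172.53
Total = $335.93 ≈ $336

$336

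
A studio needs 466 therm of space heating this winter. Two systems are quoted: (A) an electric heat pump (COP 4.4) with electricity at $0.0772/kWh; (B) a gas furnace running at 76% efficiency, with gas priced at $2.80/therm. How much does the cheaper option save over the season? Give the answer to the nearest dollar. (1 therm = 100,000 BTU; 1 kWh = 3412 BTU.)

$1477

Heat load = 466 therm × 100,000 = 46,600,000 BTU
Gas: input = 46,600,000 / 0.76 = 61,315,789 BTU = 613.2 therm → 613.2 × $2.80 = $1,716.84
Heat pump: 46,600,000 BTU / 3412 = 13,660 kWh heat; / 4.4 = 3,104 kWh in → × $0.0772 = $239.63
Difference = |$1,716.84 − $239.63| = $1,477.21 ≈ $1477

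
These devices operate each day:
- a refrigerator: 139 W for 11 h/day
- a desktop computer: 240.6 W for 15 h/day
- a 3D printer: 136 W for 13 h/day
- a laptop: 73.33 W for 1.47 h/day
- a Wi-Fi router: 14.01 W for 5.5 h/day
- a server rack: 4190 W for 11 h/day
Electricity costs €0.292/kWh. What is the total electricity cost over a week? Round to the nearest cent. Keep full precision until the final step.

refrigerator: 139 W × 11 h × 7 d = 10,703 Wh = 10.7 kWh
desktop computer: 240.6 W × 15 h × 7 d = 25,263 Wh = 25.26 kWh
3D printer: 136 W × 13 h × 7 d = 12,376 Wh = 12.38 kWh
laptop: 73.33 W × 1.47 h × 7 d = 755 Wh = 0.7546 kWh
Wi-Fi router: 14.01 W × 5.5 h × 7 d = 539 Wh = 0.5394 kWh
server rack: 4190 W × 11 h × 7 d = 322,630 Wh = 322.6 kWh
Total energy = 10.7 + 25.26 + 12.38 + 0.7546 + 0.5394 + 322.6 = 372.3 kWh
Cost = 372.3 kWh × €0.292 = €108.70

€108.70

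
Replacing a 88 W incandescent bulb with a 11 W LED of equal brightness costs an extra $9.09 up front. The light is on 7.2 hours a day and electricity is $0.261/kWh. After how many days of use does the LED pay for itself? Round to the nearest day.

Power saved = 88 − 11 = 77 W
Daily energy saved = 77 W × 7.2 h = 554.4 Wh = 0.5544 kWh
Daily savings = 0.5544 × $0.261 = $0.1447
Payback = $9.09 / $0.1447 per day = 62.82 days

63 days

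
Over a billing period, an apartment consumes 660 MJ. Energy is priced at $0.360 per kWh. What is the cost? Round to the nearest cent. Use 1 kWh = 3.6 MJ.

$66.00

660 MJ × (0.27778 kWh/MJ) = 183.3 kWh
Cost = 183.3 kWh × $0.360/kWh = $66.00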